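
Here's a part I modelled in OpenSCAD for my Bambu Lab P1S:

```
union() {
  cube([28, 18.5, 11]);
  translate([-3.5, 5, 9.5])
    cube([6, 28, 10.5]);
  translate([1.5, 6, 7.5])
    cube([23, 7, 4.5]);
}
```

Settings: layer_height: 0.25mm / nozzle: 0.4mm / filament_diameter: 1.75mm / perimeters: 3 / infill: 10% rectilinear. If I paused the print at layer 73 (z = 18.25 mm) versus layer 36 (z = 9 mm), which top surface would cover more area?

Layer 73 (z = 18.25): the cube does not reach this height (z outside [0, 11]); the cube at (-3.5, 5) (footprint 6×28) is included at this height (area 168.00 mm²); the cube at (1.5, 6) is not intersected at this z (z outside [7.5, 12]); Merging all regions: only the 6×28 cube at (-3.5, 5) is present, so the union is just that shape — area = 168.00 mm². So its area = 168.00 mm². Layer 36 (z = 9): the cube is present — its section is the full 28×18.5 rectangle (area 518.00 mm²); the cube at (-3.5, 5) is not intersected at this z (z outside [9.5, 20]); the cube at (1.5, 6) (footprint 23×7) is included at this height (area 161.00 mm²); Taking the union: the 23×7 cube at (1.5, 6) lies entirely inside the 28×18.5 cube, so the union is just the 28×18.5 cube — area = 518.00 mm². So its area = 518.00 mm². Layer 36 is larger (518.00 vs 168.00 mm²).

layer 36 (z = 9 mm)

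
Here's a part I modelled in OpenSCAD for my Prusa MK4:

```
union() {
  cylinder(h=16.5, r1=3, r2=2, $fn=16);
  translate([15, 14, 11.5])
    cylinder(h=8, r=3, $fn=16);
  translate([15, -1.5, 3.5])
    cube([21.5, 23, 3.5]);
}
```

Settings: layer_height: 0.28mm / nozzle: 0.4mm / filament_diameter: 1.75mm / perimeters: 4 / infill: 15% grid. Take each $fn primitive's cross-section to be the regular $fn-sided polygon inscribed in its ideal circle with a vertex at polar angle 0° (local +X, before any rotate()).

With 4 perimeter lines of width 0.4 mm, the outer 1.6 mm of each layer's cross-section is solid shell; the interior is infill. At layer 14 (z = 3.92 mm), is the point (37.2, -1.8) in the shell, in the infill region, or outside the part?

outside

At z = 3.92 mm: the cone (r1=3→r2=2) has section circumradius 2.762 here — a regular 16-gon; the cylinder at (15, 14) is not intersected at this z (z outside [11.5, 19.5]); the 21.5×23 cube at (15, -1.5) contributes its full rectangle; Taking the union: the 2 present regions are separate (no shared area or edge), so areas and boundary lengths simply add and each stays a separate island — 2 connected regions. Overall, the cross-section has 2 separate islands. The nearest boundary edge runs (36.50, 21.50)→(36.50, -1.50); distance from the point to it = 0.76 mm. The point is not inside any of the regions above, so it lies outside the cross-section (0.76 mm from the nearest boundary).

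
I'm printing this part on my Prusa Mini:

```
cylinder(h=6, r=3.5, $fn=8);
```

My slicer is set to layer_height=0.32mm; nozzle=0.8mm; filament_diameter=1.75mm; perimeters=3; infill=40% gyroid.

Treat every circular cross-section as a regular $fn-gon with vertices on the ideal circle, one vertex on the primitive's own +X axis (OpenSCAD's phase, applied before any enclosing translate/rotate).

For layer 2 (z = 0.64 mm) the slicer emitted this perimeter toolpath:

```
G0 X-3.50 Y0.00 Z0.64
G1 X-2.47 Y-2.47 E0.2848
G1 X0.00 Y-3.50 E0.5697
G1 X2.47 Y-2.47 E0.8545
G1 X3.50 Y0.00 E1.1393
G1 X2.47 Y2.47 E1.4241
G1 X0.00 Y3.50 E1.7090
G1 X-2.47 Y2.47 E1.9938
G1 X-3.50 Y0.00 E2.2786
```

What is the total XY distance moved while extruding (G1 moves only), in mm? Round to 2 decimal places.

21.41 mm

Sum the Euclidean lengths of each G1 segment: total = 21.41 mm.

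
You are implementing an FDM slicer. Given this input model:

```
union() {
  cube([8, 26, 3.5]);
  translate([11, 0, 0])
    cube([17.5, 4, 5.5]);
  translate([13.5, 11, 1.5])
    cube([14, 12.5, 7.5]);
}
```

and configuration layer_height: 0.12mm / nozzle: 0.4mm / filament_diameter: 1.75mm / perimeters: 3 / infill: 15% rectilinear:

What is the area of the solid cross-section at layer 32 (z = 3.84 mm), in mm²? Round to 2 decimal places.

245.00 mm²

At z = 3.84 mm: the cube is not intersected at this z (z outside [0, 3.5]); the cube at (11, 0) is present — its section is the full 17.5×4 rectangle (area 70.00 mm²); the 14×12.5 cube at (13.5, 11) contributes its full rectangle (area 175.00 mm²); Taking the union: the 2 present regions are separate (no shared area or edge), so areas and boundary lengths simply add and each stays a separate island — area = 245.00 mm². Overall, the cross-section has 2 separate islands. Net area = 245.00 mm².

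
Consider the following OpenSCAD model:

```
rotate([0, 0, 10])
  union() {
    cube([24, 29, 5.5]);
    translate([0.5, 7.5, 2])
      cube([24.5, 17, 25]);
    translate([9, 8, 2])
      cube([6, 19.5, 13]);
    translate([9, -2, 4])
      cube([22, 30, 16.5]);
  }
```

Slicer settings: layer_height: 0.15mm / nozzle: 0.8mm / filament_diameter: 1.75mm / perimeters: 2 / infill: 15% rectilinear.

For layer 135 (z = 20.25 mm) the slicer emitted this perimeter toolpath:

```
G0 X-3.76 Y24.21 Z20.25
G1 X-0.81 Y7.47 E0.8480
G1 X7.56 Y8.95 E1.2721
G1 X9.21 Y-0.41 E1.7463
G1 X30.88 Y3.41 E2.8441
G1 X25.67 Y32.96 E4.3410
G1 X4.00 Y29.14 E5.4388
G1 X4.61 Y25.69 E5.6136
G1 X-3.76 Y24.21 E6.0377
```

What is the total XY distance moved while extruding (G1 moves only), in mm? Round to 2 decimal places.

Sum the Euclidean lengths of each G1 segment: total = 121.02 mm.

121.02 mm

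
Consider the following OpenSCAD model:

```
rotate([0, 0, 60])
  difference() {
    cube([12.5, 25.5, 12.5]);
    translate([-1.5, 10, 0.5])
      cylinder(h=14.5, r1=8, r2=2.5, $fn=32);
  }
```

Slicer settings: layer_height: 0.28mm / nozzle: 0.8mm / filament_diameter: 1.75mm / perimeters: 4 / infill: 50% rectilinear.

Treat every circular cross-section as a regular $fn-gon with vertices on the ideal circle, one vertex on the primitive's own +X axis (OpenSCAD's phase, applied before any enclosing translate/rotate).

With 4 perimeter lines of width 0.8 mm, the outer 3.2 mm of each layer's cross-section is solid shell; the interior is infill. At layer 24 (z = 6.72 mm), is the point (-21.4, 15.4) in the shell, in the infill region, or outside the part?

At z = 6.72 mm: the 12.5×25.5 cube contributes its full rectangle; the cone at (-1.5, 10) contributes a regular 32-gon of circumradius 5.641 (interpolated between r1=8 and r2=2.5 at t=0.429); After the difference (first − rest): starting from the 12.5×25.5 cube, the cone at (-1.5, 10) partially overlaps it — only the 32.99 mm² overlap (of its 99.32 mm²) is removed, clipping the outline — 1 connected region; (rotated 60° about Z; rotation is an isometry so areas/perimeters/island counts are preserved). Overall, the cross-section is a single solid region. Undo the 60° rotation: the query point maps to (2.637, 26.233) in the un-rotated model frame. The nearest boundary edge runs (0.00, 25.50)→(12.50, 25.50); distance from the point to it = 0.73 mm. The point is not inside any of the regions above, so it lies outside the cross-section (0.73 mm from the nearest boundary).

outside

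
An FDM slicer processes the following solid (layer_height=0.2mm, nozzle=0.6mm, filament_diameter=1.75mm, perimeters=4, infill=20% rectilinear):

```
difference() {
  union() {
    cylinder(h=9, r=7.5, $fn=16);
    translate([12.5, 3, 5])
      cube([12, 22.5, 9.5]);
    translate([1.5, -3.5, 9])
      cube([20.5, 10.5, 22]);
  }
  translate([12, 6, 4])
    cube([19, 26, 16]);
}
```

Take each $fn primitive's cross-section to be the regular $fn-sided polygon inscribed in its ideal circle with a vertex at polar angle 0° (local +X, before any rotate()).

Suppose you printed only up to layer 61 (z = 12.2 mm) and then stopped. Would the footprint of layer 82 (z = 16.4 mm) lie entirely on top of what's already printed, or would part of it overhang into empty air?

Compare the two slices. At z = 12.2: the cylinder is not intersected at this z (z outside [0, 9]); the cube at (12.5, 3) (footprint 12×22.5) is included at this height (area 270.00 mm²); the cube at (1.5, -3.5) is present — its section is the full 20.5×10.5 rectangle (area 215.25 mm²); Combining (union): the regions partially overlap — summed areas 485.25 mm² minus the doubly-counted overlap 38.00 mm² gives 447.25 mm² — area = 447.25 mm²; the 19×26 cube at (12, 6) contributes its full rectangle (area 494.00 mm²); Subtracting the remaining from the first: starting from that combined region (447.25 mm²), the 19×26 cube at (12, 6) partially overlaps it — only the 234.50 mm² overlap (of its 494.00 mm²) is removed, clipping the outline — area = 212.75 mm². At z = 16.4: the cylinder is absent (z outside [0, 9]); the cube at (12.5, 3) is absent (z outside [5, 14.5]); the 20.5×10.5 cube at (1.5, -3.5) contributes its full rectangle (area 215.25 mm²); Merging all regions: only the 20.5×10.5 cube at (1.5, -3.5) is present, so the union is just that shape — area = 215.25 mm²; the 19×26 cube at (12, 6) contributes its full rectangle (area 494.00 mm²); After the difference (first − rest): starting from the result so far (215.25 mm²), the 19×26 cube at (12, 6) partially overlaps it — only the 10.00 mm² overlap (of its 494.00 mm²) is removed, clipping the outline — area = 205.25 mm². Checking containment: the cross-section at z = 16.4 is a subset of the cross-section at z = 12.2.

entirely on top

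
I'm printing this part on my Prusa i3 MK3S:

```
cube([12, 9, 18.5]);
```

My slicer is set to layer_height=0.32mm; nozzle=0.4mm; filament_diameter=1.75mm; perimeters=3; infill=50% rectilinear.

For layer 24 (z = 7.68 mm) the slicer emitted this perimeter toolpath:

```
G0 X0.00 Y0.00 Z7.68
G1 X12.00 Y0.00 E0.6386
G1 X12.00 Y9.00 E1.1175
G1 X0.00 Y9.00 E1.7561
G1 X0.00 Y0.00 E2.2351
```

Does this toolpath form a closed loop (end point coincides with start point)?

yes

Start point (G0): (0.00, 0.00). End point (last G1): the path returns to the start — closed.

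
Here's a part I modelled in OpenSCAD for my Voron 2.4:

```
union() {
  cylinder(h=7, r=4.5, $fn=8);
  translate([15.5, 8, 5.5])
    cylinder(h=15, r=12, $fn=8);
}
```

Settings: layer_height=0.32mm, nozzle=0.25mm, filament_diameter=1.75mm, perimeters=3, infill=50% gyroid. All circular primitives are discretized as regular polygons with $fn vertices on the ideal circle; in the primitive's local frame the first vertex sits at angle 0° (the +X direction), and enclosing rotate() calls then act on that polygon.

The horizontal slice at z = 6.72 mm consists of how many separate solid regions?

At z = 6.72 mm: the r=4.5 cylinder gives a regular 8-gon of circumradius 4.5 (constant along its height); the r=12 cylinder at (15.5, 8) contributes a regular 8-gon of circumradius 12; Taking the union: the 2 present regions are separate (no shared area or edge), so areas and boundary lengths simply add and each stays a separate island — 2 connected regions. The result has 2 disconnected regions.

2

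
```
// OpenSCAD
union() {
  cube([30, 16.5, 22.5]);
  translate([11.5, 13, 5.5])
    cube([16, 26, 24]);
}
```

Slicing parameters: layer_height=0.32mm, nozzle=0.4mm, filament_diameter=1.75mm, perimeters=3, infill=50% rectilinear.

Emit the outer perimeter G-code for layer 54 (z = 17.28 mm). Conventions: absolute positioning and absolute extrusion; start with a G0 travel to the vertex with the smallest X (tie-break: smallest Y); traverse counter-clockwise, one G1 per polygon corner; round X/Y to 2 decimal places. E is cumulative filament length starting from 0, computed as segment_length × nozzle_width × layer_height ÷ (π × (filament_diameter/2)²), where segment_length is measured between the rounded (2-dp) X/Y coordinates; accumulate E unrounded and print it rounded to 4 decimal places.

At z = 17.28 mm: the 30×16.5 cube contributes its full rectangle; the cube at (11.5, 13) is present — its section is the full 16×26 rectangle; Merging all regions: the regions partially overlap (shared area 56.00 mm²), so overlapping operands fuse into one piece — 1 connected region. The outline is a single polygon with 8 vertices. Extrusion per mm of travel: 0.4 × 0.32 / (π × 0.875²) = 0.053216. Accumulating E over each segment gives final E = 7.3438.

G0 X0.00 Y0.00 Z17.28
G1 X30.00 Y0.00 E1.5965
G1 X30.00 Y16.50 E2.4746
G1 X27.50 Y16.50 E2.6076
G1 X27.50 Y39.00 E3.8050
G1 X11.50 Y39.00 E4.6564
G1 X11.50 Y16.50 E5.8538
G1 X0.00 Y16.50 E6.4658
G1 X0.00 Y0.00 E7.3438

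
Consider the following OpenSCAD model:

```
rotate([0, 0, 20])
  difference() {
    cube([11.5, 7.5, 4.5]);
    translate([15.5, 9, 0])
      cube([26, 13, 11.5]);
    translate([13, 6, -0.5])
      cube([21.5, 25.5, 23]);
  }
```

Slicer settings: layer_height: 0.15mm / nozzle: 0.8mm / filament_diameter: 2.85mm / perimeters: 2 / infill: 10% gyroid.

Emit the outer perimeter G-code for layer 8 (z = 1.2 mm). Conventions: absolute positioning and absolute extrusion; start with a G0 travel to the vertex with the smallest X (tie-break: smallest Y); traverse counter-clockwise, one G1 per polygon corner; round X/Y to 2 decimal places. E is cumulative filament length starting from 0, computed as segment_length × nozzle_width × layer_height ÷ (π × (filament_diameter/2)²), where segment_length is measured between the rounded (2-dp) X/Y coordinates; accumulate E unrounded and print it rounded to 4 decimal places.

At z = 1.2 mm: the cube is present — its section is the full 11.5×7.5 rectangle; the cube at (15.5, 9) (footprint 26×13) is included at this height; the cube at (13, 6) (footprint 21.5×25.5) is included at this height; Subtracting the remaining from the first: starting from the 11.5×7.5 cube, the 26×13 cube at (15.5, 9) misses the remaining region (no effect); the 21.5×25.5 cube at (13, 6) misses the remaining region (no effect) — 1 connected region; (whole slice rotated 20° about Z — lengths, areas and connectivity unchanged). The outline is a single polygon with 4 vertices. Extrusion per mm of travel: 0.8 × 0.15 / (π × 1.425²) = 0.018811. Accumulating E over each segment gives final E = 0.7150.

G0 X-2.57 Y7.05 Z1.20
G1 X0.00 Y0.00 E0.1412
G1 X10.81 Y3.93 E0.3575
G1 X8.24 Y10.98 E0.4987
G1 X-2.57 Y7.05 E0.7150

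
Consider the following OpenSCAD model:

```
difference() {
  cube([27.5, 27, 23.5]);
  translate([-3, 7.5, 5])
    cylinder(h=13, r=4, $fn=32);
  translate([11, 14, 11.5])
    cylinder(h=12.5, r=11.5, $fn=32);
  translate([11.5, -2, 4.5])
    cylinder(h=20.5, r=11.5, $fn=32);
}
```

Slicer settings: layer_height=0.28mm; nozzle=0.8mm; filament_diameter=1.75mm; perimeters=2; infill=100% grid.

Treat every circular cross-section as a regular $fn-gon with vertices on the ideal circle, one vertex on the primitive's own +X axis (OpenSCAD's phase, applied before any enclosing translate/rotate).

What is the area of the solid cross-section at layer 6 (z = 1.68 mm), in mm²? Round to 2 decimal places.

At z = 1.68 mm: the cube (footprint 27.5×27) is included at this height (area 742.50 mm²); the cylinder at (-3, 7.5) is not intersected at this z (z outside [5, 18]); the cylinder at (11, 14) does not reach this height (z outside [11.5, 24]); the cylinder at (11.5, -2) does not reach this height (z outside [4.5, 25]); Subtracting the remaining from the first: none of the subtracted shapes is present at this height, so the 27.5×27 cube is unchanged — area = 742.50 mm². Overall, the cross-section is a single solid region. Net area = 742.50 mm².

742.50 mm²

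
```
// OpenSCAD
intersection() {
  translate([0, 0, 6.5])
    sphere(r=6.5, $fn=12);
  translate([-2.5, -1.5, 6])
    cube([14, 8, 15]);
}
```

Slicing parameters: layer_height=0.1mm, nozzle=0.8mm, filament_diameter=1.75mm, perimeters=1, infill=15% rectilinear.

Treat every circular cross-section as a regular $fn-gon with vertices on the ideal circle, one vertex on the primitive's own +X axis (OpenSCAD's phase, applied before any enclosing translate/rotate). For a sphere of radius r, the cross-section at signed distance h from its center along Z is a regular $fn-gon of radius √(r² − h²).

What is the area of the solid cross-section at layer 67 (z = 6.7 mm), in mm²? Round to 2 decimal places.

At z = 6.7 mm: the r=6.5 sphere contributes a regular 12-gon of circumradius √(6.5²−0.2²) = 6.497 (area = (12/2)·6.497²·sin(360°/12) = 126.63 mm²); the cube at (-2.5, -1.5) (footprint 14×8) is included at this height (area 112.00 mm²); Keeping only the common overlap: the 14×8 cube at (-2.5, -1.5) partially overlaps the r=6.5 sphere; clipping to the common part keeps 60.26 mm² — area = 60.26 mm². Overall, the cross-section is a single solid region. Net area = 60.26 mm².

60.26 mm²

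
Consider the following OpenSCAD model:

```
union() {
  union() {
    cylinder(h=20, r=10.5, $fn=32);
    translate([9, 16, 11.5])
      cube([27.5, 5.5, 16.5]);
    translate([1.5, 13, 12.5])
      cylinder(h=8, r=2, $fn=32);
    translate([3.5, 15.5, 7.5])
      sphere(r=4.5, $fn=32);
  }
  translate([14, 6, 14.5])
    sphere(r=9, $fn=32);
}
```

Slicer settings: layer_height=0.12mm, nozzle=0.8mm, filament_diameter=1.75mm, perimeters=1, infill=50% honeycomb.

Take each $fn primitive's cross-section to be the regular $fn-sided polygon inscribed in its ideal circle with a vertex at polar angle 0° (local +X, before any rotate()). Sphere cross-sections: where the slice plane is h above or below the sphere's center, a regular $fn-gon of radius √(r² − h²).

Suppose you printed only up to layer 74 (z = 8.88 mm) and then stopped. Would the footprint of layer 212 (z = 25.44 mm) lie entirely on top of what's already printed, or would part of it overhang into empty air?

part overhangs

Compare the two slices. At z = 8.88: the r=10.5 cylinder contributes a regular 32-gon of circumradius 10.5 (area = (32/2)·10.500²·sin(360°/32) = 344.14 mm²); the cube at (9, 16) does not reach this height (z outside [11.5, 28]); the cylinder at (1.5, 13) does not reach this height (z outside [12.5, 20.5]); the r=4.5 sphere at (3.5, 15.5) contributes a regular 32-gon of circumradius √(4.5²−1.38²) = 4.283 (area = (32/2)·4.283²·sin(360°/32) = 57.26 mm²); Merging all regions: the 2 present regions are separate (no shared area or edge), so areas and boundary lengths simply add and each stays a separate island — area = 401.40 mm²; the r=9 sphere at (14, 6) contributes a regular 32-gon of circumradius √(9²−5.62²) = 7.030 (area = (32/2)·7.030²·sin(360°/32) = 154.25 mm²); Merging all regions: the regions partially overlap — summed areas 555.65 mm² minus the doubly-counted overlap 12.68 mm² gives 542.97 mm² — area = 542.97 mm². At z = 25.44: the cylinder is absent (z outside [0, 20]); the cube at (9, 16) is present — its section is the full 27.5×5.5 rectangle (area 151.25 mm²); the cylinder at (1.5, 13) does not reach this height (z outside [12.5, 20.5]); the sphere at (3.5, 15.5) is absent (|z−center|=17.940 > r=4.5); Merging all regions: only the 27.5×5.5 cube at (9, 16) is present, so the union is just that shape — area = 151.25 mm²; the sphere at (14, 6) is absent (|z−center|=10.940 > r=9); Merging all regions: only the result so far is present, so the union is just that shape — area = 151.25 mm². Checking containment: at z = 25.44 the cross-section extends beyond the z = 8.88 cross-section by about 151.25 mm².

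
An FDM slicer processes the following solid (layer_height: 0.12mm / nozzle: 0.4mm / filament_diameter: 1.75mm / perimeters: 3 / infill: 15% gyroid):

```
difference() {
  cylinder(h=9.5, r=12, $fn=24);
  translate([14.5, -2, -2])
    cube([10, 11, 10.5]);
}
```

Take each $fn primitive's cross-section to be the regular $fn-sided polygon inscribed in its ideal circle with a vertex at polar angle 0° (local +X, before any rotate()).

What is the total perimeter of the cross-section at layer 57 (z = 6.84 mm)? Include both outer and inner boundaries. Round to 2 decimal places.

75.18 mm

At z = 6.84 mm: the cylinder: section is a regular 24-gon, circumradius r=12 (perimeter = 2·24·12.000·sin(180°/24) = 75.18 mm); the cube at (14.5, -2) (footprint 10×11) is included at this height (perimeter 42.00 mm); Subtracting the remaining from the first: starting from the r=12 cylinder, the 10×11 cube at (14.5, -2) misses the remaining region (no effect) — boundary = 75.18 mm. Overall, the cross-section is a single solid region. Total boundary length (outer) = 75.18 mm.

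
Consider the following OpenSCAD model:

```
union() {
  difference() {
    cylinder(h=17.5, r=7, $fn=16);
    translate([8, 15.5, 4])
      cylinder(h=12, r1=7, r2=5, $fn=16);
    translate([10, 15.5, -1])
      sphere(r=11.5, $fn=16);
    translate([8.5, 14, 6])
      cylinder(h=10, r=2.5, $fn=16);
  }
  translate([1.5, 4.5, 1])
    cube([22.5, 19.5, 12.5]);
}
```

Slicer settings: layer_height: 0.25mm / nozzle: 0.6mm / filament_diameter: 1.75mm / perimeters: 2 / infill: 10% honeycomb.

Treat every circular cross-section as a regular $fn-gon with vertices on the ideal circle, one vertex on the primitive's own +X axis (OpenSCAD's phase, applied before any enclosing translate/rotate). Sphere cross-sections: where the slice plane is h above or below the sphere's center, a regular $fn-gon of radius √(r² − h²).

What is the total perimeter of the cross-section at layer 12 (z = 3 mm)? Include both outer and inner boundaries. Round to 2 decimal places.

117.27 mm

At z = 3 mm: the r=7 cylinder gives a regular 16-gon of circumradius 7 (constant along its height) (perimeter = 2·16·7.000·sin(180°/16) = 43.70 mm); the cone at (8, 15.5) is not intersected at this z (z outside [4, 16]); the r=11.5 sphere at (10, 15.5) contributes a regular 16-gon of circumradius √(11.5²−4²) = 10.782 (perimeter = 2·16·10.782·sin(180°/16) = 67.31 mm); the cylinder at (8.5, 14) is absent (z outside [6, 16]); After the difference (first − rest): starting from the r=7 cylinder, the r=11.5 sphere at (10, 15.5) misses the remaining region (no effect) — boundary = 43.70 mm; the cube at (1.5, 4.5) (footprint 22.5×19.5) is included at this height (perimeter 84.00 mm); Combining (union): the regions partially overlap (shared area 5.27 mm²), so the edge portions inside another operand are dropped and the merged outline is re-measured after clipping — boundary = 117.27 mm. Overall, the cross-section is a single solid region. Total boundary length (outer) = 117.27 mm.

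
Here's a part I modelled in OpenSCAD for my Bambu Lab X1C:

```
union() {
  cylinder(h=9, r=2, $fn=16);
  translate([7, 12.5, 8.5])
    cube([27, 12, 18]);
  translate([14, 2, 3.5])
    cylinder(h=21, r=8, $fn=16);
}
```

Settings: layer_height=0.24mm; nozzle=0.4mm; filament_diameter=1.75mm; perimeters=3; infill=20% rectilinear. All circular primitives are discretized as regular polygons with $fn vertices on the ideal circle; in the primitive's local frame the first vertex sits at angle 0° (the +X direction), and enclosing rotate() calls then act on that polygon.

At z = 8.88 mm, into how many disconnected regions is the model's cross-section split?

At z = 8.88 mm: the r=2 cylinder contributes a regular 16-gon of circumradius 2; the cube at (7, 12.5) is present — its section is the full 27×12 rectangle; the r=8 cylinder at (14, 2) gives a regular 16-gon of circumradius 8 (constant along its height); Taking the union: the 3 present regions are separate (no shared area or edge), so areas and boundary lengths simply add and each stays a separate island — 3 connected regions. The result has 3 disconnected regions.

3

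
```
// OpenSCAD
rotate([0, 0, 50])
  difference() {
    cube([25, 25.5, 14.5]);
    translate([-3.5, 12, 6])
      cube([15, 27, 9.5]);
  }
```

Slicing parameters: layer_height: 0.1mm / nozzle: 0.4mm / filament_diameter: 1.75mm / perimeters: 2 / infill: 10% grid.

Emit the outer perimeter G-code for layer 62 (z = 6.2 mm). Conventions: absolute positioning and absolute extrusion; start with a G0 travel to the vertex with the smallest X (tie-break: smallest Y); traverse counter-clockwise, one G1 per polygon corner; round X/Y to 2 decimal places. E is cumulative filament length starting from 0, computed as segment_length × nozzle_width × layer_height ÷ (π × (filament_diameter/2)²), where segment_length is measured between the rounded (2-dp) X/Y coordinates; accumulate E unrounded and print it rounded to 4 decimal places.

At z = 6.2 mm: the cube (footprint 25×25.5) is included at this height; the cube at (-3.5, 12) (footprint 15×27) is included at this height; After the difference (first − rest): starting from the 25×25.5 cube, the 15×27 cube at (-3.5, 12) partially overlaps it — only the 155.25 mm² overlap (of its 405.00 mm²) is removed, clipping the outline — 1 connected region; (whole slice rotated 50° about Z — lengths, areas and connectivity unchanged). The outline is a single polygon with 6 vertices. Extrusion per mm of travel: 0.4 × 0.1 / (π × 0.875²) = 0.016630. Accumulating E over each segment gives final E = 1.6795.

G0 X-12.14 Y25.20 Z6.20
G1 X-1.80 Y16.52 E0.2245
G1 X-9.19 Y7.71 E0.4157
G1 X0.00 Y0.00 E0.6152
G1 X16.07 Y19.15 E1.0310
G1 X-3.46 Y35.54 E1.4550
G1 X-12.14 Y25.20 E1.6795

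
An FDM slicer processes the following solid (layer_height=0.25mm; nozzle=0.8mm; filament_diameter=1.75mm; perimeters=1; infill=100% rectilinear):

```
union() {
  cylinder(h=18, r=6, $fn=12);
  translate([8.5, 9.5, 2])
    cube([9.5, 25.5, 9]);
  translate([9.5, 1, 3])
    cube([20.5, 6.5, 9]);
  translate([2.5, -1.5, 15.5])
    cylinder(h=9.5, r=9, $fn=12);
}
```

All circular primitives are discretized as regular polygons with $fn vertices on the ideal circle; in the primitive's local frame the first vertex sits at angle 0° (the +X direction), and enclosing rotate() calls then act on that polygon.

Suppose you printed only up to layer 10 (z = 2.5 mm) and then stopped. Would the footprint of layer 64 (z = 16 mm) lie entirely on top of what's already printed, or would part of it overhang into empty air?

Compare the two slices. At z = 2.5: the cylinder: section is a regular 12-gon, circumradius r=6 (area = (12/2)·6.000²·sin(360°/12) = 108.00 mm²); the cube at (8.5, 9.5) is present — its section is the full 9.5×25.5 rectangle (area 242.25 mm²); the cube at (9.5, 1) is absent (z outside [3, 12]); the cylinder at (2.5, -1.5) is absent (z outside [15.5, 25]); Combining (union): the 2 present regions are separate (no shared area or edge), so areas and boundary lengths simply add and each stays a separate island — area = 350.25 mm². At z = 16: the r=6 cylinder contributes a regular 12-gon of circumradius 6 (area = (12/2)·6.000²·sin(360°/12) = 108.00 mm²); the cube at (8.5, 9.5) does not reach this height (z outside [2, 11]); the cube at (9.5, 1) is not intersected at this z (z outside [3, 12]); the cylinder at (2.5, -1.5): section is a regular 12-gon, circumradius r=9 (area = (12/2)·9.000²·sin(360°/12) = 243.00 mm²); Taking the union: the r=6 cylinder lies entirely inside the r=9 cylinder at (2.5, -1.5), so the union is just the r=9 cylinder at (2.5, -1.5) — area = 243.00 mm². Checking containment: at z = 16 the cross-section extends beyond the z = 2.5 cross-section by about 135.00 mm².

part overhangs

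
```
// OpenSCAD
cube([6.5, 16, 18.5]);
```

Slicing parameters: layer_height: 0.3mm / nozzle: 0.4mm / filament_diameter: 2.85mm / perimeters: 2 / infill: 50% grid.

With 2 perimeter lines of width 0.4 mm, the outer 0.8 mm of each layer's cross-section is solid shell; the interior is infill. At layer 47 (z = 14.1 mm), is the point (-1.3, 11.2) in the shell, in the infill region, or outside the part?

outside

At z = 14.1 mm: the cube (footprint 6.5×16) is included at this height. Overall, the cross-section is a single solid region. The nearest boundary edge runs (0.00, 16.00)→(0.00, 0.00); distance from the point to it = 1.30 mm. The point is not inside any of the regions above, so it lies outside the cross-section (1.30 mm from the nearest boundary).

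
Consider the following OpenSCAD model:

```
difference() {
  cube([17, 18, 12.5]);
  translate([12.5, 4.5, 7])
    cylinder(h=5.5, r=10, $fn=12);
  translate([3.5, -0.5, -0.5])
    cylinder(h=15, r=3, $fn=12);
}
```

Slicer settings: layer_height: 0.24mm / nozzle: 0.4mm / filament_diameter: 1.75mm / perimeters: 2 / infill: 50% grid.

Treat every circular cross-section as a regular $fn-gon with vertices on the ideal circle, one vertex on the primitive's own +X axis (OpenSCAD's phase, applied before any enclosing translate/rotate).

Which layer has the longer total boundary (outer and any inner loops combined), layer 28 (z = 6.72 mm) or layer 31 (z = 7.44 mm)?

layer 28 (z = 6.72 mm)

Layer 28 (z = 6.72): the cube (footprint 17×18) is included at this height (perimeter 70.00 mm); the cylinder at (12.5, 4.5) is not intersected at this z (z outside [7, 12.5]); the r=3 cylinder at (3.5, -0.5) gives a regular 12-gon of circumradius 3 (constant along its height) (perimeter = 2·12·3.000·sin(180°/12) = 18.63 mm); Taking the first minus the rest: starting from the 17×18 cube, the r=3 cylinder at (3.5, -0.5) partially overlaps it — only the 10.57 mm² overlap (of its 27.00 mm²) is removed, clipping the outline — boundary = 72.55 mm. So its perimeter = 72.55 mm. Layer 31 (z = 7.44): the cube (footprint 17×18) is included at this height (perimeter 70.00 mm); the r=10 cylinder at (12.5, 4.5) gives a regular 12-gon of circumradius 10 (constant along its height) (perimeter = 2·12·10.000·sin(180°/12) = 62.12 mm); the r=3 cylinder at (3.5, -0.5) gives a regular 12-gon of circumradius 3 (constant along its height) (perimeter = 2·12·3.000·sin(180°/12) = 18.63 mm); After the difference (first − rest): starting from the 17×18 cube, the r=10 cylinder at (12.5, 4.5) partially overlaps it — only the 179.82 mm² overlap (of its 300.00 mm²) is removed, clipping the outline; the r=3 cylinder at (3.5, -0.5) partially overlaps it — only the 4.99 mm² overlap (of its 27.00 mm²) is removed, clipping the outline — boundary = 66.41 mm. So its perimeter = 66.41 mm. Layer 28 is larger (72.55 vs 66.41 mm).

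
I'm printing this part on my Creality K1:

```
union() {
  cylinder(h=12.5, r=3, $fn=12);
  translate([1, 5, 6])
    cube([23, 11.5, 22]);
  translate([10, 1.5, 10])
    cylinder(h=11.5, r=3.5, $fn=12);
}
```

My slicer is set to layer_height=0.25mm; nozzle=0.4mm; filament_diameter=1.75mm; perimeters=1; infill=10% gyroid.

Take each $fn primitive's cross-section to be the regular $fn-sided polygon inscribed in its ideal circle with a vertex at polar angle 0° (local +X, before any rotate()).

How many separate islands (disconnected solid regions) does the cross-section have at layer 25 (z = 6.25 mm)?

At z = 6.25 mm: the r=3 cylinder contributes a regular 12-gon of circumradius 3; the 23×11.5 cube at (1, 5) contributes its full rectangle; the cylinder at (10, 1.5) does not reach this height (z outside [10, 21.5]); Merging all regions: the 2 present regions are separate (no shared area or edge), so areas and boundary lengths simply add and each stays a separate island — 2 connected regions. Overall, the cross-section has 2 separate islands. Island count = 2.

2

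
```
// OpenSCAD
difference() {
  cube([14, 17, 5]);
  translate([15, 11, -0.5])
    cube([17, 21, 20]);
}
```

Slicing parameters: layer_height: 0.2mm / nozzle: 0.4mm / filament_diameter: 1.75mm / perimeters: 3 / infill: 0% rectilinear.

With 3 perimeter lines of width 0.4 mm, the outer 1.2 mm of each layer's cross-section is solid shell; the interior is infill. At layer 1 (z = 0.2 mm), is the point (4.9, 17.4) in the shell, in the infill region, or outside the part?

At z = 0.2 mm: the cube (footprint 14×17) is included at this height; the cube at (15, 11) (footprint 17×21) is included at this height; After the difference (first − rest): starting from the 14×17 cube, the 17×21 cube at (15, 11) misses the remaining region (no effect) — 1 connected region. Overall, the cross-section is a single solid region. The nearest boundary edge runs (0.00, 17.00)→(14.00, 17.00); distance from the point to it = 0.40 mm. The point is not inside any of the regions above, so it lies outside the cross-section (0.40 mm from the nearest boundary).

outside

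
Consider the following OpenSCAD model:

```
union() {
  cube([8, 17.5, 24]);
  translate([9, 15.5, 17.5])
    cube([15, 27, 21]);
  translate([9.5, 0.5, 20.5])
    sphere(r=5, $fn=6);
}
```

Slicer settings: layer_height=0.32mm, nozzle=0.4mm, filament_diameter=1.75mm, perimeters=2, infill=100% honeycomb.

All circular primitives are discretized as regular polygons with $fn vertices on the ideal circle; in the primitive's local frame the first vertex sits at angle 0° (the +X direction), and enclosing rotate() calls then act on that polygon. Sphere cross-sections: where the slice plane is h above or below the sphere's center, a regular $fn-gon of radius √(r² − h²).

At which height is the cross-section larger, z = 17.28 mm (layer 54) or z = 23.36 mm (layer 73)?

Layer 54 (z = 17.28): the 8×17.5 cube contributes its full rectangle (area 140.00 mm²); the cube at (9, 15.5) does not reach this height (z outside [17.5, 38.5]); the r=5 sphere at (9.5, 0.5) contributes a regular 6-gon of circumradius √(5²−3.22²) = 3.825 (area = (6/2)·3.825²·sin(360°/6) = 38.01 mm²); Combining (union): the regions partially overlap — summed areas 178.01 mm² minus the doubly-counted overlap 5.62 mm² gives 172.39 mm² — area = 172.39 mm². So its area = 172.39 mm². Layer 73 (z = 23.36): the cube is present — its section is the full 8×17.5 rectangle (area 140.00 mm²); the cube at (9, 15.5) (footprint 15×27) is included at this height (area 405.00 mm²); the r=5 sphere at (9.5, 0.5) contributes a regular 6-gon of circumradius √(5²−2.86²) = 4.101 (area = (6/2)·4.101²·sin(360°/6) = 43.70 mm²); Combining (union): the regions partially overlap — summed areas 588.70 mm² minus the doubly-counted overlap 6.83 mm² gives 581.87 mm² — area = 581.87 mm². So its area = 581.87 mm². Layer 73 is larger (581.87 vs 172.39 mm²).

layer 73 (z = 23.36 mm)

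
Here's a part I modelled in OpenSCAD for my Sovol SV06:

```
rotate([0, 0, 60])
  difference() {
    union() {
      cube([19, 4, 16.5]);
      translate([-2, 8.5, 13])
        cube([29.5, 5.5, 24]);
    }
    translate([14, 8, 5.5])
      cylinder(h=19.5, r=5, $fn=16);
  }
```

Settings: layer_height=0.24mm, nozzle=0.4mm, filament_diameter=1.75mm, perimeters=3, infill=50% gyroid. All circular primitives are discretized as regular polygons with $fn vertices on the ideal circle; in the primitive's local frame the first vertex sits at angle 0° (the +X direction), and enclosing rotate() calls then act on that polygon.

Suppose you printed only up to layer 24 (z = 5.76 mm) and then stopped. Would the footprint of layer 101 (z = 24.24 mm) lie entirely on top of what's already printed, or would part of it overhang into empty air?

Compare the two slices. At z = 5.76: the cube (footprint 19×4) is included at this height (area 76.00 mm²); the cube at (-2, 8.5) is not intersected at this z (z outside [13, 37]); Taking the union: only the 19×4 cube is present, so the union is just that shape — area = 76.00 mm²; the r=5 cylinder at (14, 8) gives a regular 16-gon of circumradius 5 (constant along its height) (area = (16/2)·5.000²·sin(360°/16) = 76.54 mm²); Taking the first minus the rest: starting from that combined region (76.00 mm²), the r=5 cylinder at (14, 8) partially overlaps it — only the 3.67 mm² overlap (of its 76.54 mm²) is removed, clipping the outline — area = 72.33 mm²; (rotated 60° about Z; rotation is an isometry so areas/perimeters/island counts are preserved). At z = 24.24: the cube does not reach this height (z outside [0, 16.5]); the cube at (-2, 8.5) is present — its section is the full 29.5×5.5 rectangle (area 162.25 mm²); Merging all regions: only the 29.5×5.5 cube at (-2, 8.5) is present, so the union is just that shape — area = 162.25 mm²; the r=5 cylinder at (14, 8) contributes a regular 16-gon of circumradius 5 (area = (16/2)·5.000²·sin(360°/16) = 76.54 mm²); Taking the first minus the rest: starting from that combined region (162.25 mm²), the r=5 cylinder at (14, 8) partially overlaps it — only the 33.32 mm² overlap (of its 76.54 mm²) is removed, clipping the outline — area = 128.93 mm²; (rotated 60° about Z; rotation is an isometry so areas/perimeters/island counts are preserved). Checking containment: at z = 24.24 the cross-section extends beyond the z = 5.76 cross-section by about 128.93 mm².

part overhangs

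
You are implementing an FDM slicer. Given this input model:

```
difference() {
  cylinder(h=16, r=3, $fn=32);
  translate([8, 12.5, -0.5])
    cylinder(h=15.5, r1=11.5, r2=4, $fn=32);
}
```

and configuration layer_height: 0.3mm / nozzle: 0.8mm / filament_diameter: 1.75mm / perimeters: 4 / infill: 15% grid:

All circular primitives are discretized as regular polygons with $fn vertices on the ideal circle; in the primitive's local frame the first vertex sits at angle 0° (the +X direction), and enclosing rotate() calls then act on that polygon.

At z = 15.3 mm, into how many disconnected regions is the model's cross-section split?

1

At z = 15.3 mm: the r=3 cylinder gives a regular 32-gon of circumradius 3 (constant along its height); the cone at (8, 12.5) is absent (z outside [-0.5, 15]); Taking the first minus the rest: none of the subtracted shapes is present at this height, so the r=3 cylinder is unchanged — 1 connected region. The result has 1 disconnected region.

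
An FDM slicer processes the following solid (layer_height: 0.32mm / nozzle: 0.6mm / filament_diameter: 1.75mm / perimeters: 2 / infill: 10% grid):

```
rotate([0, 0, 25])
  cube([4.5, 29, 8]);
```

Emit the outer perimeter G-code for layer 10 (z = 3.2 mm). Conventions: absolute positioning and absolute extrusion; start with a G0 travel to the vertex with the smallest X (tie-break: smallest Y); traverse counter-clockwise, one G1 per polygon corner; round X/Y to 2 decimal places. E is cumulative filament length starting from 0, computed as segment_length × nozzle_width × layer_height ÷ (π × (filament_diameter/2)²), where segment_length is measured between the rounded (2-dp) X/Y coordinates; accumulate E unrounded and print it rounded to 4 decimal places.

At z = 3.2 mm: the cube (footprint 4.5×29) is included at this height; (whole slice rotated 25° about Z — lengths, areas and connectivity unchanged). The outline is a single polygon with 4 vertices. Extrusion per mm of travel: 0.6 × 0.32 / (π × 0.875²) = 0.079824. Accumulating E over each segment gives final E = 5.3482.

G0 X-12.26 Y26.28 Z3.20
G1 X0.00 Y0.00 E2.3148
G1 X4.08 Y1.90 E2.6741
G1 X-8.18 Y28.18 E4.9889
G1 X-12.26 Y26.28 E5.3482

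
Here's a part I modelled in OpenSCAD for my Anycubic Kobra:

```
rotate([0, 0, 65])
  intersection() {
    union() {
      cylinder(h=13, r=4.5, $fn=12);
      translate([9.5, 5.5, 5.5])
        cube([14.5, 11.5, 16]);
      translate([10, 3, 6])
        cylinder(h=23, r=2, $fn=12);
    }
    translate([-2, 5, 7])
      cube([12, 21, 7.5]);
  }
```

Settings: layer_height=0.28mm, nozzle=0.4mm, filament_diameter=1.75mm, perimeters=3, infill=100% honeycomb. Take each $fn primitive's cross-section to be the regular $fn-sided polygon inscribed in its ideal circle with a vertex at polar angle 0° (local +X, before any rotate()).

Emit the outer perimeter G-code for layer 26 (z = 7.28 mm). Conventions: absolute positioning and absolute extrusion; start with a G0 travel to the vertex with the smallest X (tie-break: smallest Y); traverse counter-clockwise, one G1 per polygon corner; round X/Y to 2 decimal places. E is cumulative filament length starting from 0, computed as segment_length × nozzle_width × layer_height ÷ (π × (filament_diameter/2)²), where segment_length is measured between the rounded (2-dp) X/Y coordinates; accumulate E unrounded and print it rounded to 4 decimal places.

G0 X-11.39 Y15.79 Z7.28
G1 X-0.97 Y10.93 E0.5354
G1 X-0.76 Y11.39 E0.5589
G1 X-11.18 Y16.25 E1.0943
G1 X-11.39 Y15.79 E1.1178

At z = 7.28 mm: the cylinder: section is a regular 12-gon, circumradius r=4.5; the cube at (9.5, 5.5) is present — its section is the full 14.5×11.5 rectangle; the r=2 cylinder at (10, 3) contributes a regular 12-gon of circumradius 2; Merging all regions: the 3 present regions are separate (no shared area or edge), so areas and boundary lengths simply add and each stays a separate island — 3 connected regions; the cube at (-2, 5) (footprint 12×21) is included at this height; Taking the intersection: the 12×21 cube at (-2, 5) partially overlaps that combined region; clipping to the common part keeps 5.75 mm² — 1 connected region; (whole slice rotated 65° about Z — lengths, areas and connectivity unchanged). The outline is a single polygon with 4 vertices. Extrusion per mm of travel: 0.4 × 0.28 / (π × 0.875²) = 0.046564. Accumulating E over each segment gives final E = 1.1178.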